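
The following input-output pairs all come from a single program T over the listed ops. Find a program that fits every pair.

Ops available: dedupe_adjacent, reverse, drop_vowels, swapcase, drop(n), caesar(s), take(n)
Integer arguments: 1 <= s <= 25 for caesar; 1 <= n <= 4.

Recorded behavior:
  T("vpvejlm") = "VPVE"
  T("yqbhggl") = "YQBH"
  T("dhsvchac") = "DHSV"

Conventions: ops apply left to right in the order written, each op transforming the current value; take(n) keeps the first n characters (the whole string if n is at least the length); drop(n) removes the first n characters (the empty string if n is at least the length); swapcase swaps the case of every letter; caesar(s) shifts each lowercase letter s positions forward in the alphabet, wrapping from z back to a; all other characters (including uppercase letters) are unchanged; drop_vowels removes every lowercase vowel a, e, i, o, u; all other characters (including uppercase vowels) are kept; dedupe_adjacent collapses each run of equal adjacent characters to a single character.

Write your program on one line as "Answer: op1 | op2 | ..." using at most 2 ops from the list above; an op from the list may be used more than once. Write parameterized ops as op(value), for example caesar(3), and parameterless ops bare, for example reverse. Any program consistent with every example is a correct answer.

take(4) | swapcase

Check, running the answer program on each example:
  "vpvejlm" -> "vpve" -> "VPVE"
  "yqbhggl" -> "yqbh" -> "YQBH"
  "dhsvchac" -> "dhsv" -> "DHSV"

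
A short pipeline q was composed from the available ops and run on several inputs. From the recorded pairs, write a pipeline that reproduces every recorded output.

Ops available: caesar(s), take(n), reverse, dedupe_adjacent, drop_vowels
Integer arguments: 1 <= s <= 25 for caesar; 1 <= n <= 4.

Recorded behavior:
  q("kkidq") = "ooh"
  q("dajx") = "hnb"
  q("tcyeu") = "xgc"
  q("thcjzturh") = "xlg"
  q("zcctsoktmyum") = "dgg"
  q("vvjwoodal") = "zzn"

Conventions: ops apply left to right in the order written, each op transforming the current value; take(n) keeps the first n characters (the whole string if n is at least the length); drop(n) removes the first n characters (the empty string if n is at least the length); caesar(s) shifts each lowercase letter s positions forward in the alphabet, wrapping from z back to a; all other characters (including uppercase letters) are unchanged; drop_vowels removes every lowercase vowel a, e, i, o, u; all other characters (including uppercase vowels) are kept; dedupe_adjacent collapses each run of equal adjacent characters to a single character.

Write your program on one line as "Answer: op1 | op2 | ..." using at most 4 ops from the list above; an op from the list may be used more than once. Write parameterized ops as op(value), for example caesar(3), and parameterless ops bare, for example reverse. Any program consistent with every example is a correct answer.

drop_vowels | caesar(4) | take(3)

Check, running the answer program on each example:
  "kkidq" -> "kkdq" -> "oohu" -> "ooh"
  "dajx" -> "djx" -> "hnb" -> "hnb"
  "tcyeu" -> "tcy" -> "xgc" -> "xgc"
  "thcjzturh" -> "thcjztrh" -> "xlgndxvl" -> "xlg"
  "zcctsoktmyum" -> "zcctsktmym" -> "dggxwoxqcq" -> "dgg"
  "vvjwoodal" -> "vvjwdl" -> "zznahp" -> "zzn"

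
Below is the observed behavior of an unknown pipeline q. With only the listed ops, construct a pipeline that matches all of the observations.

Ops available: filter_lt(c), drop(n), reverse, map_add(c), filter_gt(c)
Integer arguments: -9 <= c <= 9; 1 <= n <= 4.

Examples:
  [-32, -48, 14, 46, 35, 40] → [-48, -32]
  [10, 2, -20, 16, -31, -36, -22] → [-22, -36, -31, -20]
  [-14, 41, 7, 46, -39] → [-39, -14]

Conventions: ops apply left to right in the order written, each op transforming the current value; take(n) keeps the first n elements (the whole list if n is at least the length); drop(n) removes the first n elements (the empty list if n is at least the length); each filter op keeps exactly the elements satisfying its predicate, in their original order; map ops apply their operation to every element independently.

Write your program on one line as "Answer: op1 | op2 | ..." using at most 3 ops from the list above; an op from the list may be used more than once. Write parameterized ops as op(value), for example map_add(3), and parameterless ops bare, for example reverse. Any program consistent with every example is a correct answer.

filter_lt(-6) | reverse

Check, running the answer program on each example:
  [-32, -48, 14, 46, 35, 40] -> [-32, -48] -> [-48, -32]
  [10, 2, -20, 16, -31, -36, -22] -> [-20, -31, -36, -22] -> [-22, -36, -31, -20]
  [-14, 41, 7, 46, -39] -> [-14, -39] -> [-39, -14]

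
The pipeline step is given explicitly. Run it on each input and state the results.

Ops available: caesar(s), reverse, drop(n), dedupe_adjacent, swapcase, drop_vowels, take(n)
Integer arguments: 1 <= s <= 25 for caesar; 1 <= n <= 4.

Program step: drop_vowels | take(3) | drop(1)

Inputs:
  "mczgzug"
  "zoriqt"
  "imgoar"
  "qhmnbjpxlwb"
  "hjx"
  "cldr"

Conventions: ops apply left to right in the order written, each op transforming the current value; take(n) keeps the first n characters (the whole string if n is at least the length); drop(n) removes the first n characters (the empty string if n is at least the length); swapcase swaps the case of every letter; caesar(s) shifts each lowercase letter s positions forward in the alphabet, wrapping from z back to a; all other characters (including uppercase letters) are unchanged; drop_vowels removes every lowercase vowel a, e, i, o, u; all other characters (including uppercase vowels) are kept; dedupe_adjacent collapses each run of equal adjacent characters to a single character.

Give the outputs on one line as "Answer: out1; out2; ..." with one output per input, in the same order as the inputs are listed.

"cz"; "rq"; "gr"; "hm"; "jx"; "ld"

Execution, op by op:
  "mczgzug" -> "mczgzg" -> "mcz" -> "cz"
  "zoriqt" -> "zrqt" -> "zrq" -> "rq"
  "imgoar" -> "mgr" -> "mgr" -> "gr"
  "qhmnbjpxlwb" -> "qhmnbjpxlwb" -> "qhm" -> "hm"
  "hjx" -> "hjx" -> "hjx" -> "jx"
  "cldr" -> "cldr" -> "cld" -> "ld"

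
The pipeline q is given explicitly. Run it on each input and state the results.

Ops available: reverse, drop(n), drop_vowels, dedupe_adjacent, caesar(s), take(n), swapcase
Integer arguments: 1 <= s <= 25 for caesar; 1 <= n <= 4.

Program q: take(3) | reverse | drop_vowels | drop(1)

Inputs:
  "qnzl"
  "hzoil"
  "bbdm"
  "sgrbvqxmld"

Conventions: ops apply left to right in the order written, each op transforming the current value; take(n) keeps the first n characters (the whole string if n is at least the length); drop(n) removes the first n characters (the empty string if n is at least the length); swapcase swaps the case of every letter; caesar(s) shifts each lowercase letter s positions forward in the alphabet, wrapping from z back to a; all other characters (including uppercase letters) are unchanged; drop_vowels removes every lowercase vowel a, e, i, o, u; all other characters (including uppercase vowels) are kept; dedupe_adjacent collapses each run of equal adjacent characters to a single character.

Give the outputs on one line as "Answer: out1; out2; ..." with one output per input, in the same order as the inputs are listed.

"nq"; "h"; "bb"; "gs"

Execution, op by op:
  "qnzl" -> "qnz" -> "znq" -> "znq" -> "nq"
  "hzoil" -> "hzo" -> "ozh" -> "zh" -> "h"
  "bbdm" -> "bbd" -> "dbb" -> "dbb" -> "bb"
  "sgrbvqxmld" -> "sgr" -> "rgs" -> "rgs" -> "gs"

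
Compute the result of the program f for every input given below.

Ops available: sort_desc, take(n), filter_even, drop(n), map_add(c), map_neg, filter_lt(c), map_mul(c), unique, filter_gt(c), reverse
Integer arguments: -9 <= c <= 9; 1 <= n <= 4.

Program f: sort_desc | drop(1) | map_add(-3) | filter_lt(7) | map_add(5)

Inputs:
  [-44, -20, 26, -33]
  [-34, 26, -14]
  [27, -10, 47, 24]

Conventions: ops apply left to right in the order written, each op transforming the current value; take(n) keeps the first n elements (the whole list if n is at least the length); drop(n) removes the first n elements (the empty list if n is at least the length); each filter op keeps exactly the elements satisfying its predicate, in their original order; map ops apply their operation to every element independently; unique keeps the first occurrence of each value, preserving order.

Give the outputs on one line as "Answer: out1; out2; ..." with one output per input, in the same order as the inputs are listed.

[-18, -31, -42]; [-12, -32]; [-8]

Execution, op by op:
  [-44, -20, 26, -33] -> [26, -20, -33, -44] -> [-20, -33, -44] -> [-23, -36, -47] -> [-23, -36, -47] -> [-18, -31, -42]
  [-34, 26, -14] -> [26, -14, -34] -> [-14, -34] -> [-17, -37] -> [-17, -37] -> [-12, -32]
  [27, -10, 47, 24] -> [47, 27, 24, -10] -> [27, 24, -10] -> [24, 21, -13] -> [-13] -> [-8]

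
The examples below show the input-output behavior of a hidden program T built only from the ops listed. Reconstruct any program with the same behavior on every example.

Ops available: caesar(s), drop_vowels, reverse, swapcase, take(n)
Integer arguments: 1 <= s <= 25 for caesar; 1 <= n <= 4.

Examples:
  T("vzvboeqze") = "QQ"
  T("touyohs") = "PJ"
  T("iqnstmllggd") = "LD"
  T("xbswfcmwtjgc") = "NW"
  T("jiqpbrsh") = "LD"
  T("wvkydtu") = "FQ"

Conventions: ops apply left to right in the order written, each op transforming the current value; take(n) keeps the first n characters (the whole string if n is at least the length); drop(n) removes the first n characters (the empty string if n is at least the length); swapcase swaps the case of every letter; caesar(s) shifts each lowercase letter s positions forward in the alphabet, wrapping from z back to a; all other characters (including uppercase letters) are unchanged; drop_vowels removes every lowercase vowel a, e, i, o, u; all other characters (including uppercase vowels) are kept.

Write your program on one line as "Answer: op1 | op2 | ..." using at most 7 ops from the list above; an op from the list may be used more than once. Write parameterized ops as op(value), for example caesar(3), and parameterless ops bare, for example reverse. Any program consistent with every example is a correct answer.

take(3) | caesar(21) | reverse | drop_vowels | take(2) | swapcase

Check, running the answer program on each example:
  "vzvboeqze" -> "vzv" -> "quq" -> "quq" -> "qq" -> "qq" -> "QQ"
  "touyohs" -> "tou" -> "ojp" -> "pjo" -> "pj" -> "pj" -> "PJ"
  "iqnstmllggd" -> "iqn" -> "dli" -> "ild" -> "ld" -> "ld" -> "LD"
  "xbswfcmwtjgc" -> "xbs" -> "swn" -> "nws" -> "nws" -> "nw" -> "NW"
  "jiqpbrsh" -> "jiq" -> "edl" -> "lde" -> "ld" -> "ld" -> "LD"
  "wvkydtu" -> "wvk" -> "rqf" -> "fqr" -> "fqr" -> "fq" -> "FQ"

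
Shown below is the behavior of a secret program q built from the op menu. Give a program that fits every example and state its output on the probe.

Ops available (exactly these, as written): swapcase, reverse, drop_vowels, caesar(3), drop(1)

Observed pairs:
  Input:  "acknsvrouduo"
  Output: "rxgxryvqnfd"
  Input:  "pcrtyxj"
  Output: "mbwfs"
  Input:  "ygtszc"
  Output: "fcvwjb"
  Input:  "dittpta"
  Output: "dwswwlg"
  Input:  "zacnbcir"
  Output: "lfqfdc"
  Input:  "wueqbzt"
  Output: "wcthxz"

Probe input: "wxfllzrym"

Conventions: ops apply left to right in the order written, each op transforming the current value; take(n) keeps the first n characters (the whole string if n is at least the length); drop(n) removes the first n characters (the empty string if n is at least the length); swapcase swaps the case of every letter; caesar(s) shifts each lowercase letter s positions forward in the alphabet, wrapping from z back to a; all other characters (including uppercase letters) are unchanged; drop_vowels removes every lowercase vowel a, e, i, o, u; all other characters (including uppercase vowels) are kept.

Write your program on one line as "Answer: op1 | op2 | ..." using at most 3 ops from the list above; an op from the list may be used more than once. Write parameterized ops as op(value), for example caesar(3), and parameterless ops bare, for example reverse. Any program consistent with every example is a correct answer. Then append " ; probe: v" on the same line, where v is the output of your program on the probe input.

caesar(3) | reverse | drop_vowels ; probe: "pbcz"

Check, running the answer program on each example:
  "acknsvrouduo" -> "dfnqvyurxgxr" -> "rxgxruyvqnfd" -> "rxgxryvqnfd"
  "pcrtyxj" -> "sfuwbam" -> "mabwufs" -> "mbwfs"
  "ygtszc" -> "bjwvcf" -> "fcvwjb" -> "fcvwjb"
  "dittpta" -> "glwwswd" -> "dwswwlg" -> "dwswwlg"
  "zacnbcir" -> "cdfqeflu" -> "ulfeqfdc" -> "lfqfdc"
  "wueqbzt" -> "zxhtecw" -> "wcethxz" -> "wcthxz"
  probe: "wxfllzrym" -> "zaioocubp" -> "pbucooiaz" -> "pbcz"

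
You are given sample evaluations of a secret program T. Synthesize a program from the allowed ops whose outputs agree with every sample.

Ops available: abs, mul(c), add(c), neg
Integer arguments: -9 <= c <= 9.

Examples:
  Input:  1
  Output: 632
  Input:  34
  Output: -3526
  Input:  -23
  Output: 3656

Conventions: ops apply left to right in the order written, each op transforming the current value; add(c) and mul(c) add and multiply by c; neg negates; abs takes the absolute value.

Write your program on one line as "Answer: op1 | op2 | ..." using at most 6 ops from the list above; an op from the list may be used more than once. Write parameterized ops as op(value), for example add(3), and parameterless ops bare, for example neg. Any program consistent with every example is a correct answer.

add(-6) | mul(-7) | mul(2) | mul(9) | add(2)

Check, running the answer program on each example:
  1 -> -5 -> 35 -> 70 -> 630 -> 632
  34 -> 28 -> -196 -> -392 -> -3528 -> -3526
  -23 -> -29 -> 203 -> 406 -> 3654 -> 3656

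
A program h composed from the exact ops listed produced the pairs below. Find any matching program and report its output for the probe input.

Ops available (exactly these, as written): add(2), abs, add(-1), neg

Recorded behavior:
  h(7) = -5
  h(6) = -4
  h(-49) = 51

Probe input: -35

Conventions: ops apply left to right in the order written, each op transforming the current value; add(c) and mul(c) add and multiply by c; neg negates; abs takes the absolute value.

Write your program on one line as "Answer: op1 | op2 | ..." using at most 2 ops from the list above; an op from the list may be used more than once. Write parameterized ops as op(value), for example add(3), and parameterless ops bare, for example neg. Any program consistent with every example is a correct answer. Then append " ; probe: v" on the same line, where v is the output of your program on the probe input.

neg | add(2) ; probe: 37

Check, running the answer program on each example:
  7 -> -7 -> -5
  6 -> -6 -> -4
  -49 -> 49 -> 51
  probe: -35 -> 35 -> 37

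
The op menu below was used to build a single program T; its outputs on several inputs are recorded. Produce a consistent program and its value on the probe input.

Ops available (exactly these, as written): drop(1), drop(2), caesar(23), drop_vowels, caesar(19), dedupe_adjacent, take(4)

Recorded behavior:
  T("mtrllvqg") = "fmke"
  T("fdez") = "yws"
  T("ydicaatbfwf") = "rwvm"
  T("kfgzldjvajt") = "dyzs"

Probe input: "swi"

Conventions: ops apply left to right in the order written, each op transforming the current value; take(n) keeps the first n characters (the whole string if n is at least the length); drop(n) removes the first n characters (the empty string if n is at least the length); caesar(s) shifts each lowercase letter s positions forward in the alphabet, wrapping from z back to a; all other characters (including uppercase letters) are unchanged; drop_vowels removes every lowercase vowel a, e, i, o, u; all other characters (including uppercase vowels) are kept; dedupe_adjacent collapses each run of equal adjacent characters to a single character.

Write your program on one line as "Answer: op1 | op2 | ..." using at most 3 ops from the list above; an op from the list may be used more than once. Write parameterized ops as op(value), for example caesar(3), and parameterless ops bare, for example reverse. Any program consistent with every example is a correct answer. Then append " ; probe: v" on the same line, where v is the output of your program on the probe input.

drop_vowels | caesar(19) | take(4) ; probe: "lp"

Check, running the answer program on each example:
  "mtrllvqg" -> "mtrllvqg" -> "fmkeeojz" -> "fmke"
  "fdez" -> "fdz" -> "yws" -> "yws"
  "ydicaatbfwf" -> "ydctbfwf" -> "rwvmuypy" -> "rwvm"
  "kfgzldjvajt" -> "kfgzldjvjt" -> "dyzsewcocm" -> "dyzs"
  probe: "swi" -> "sw" -> "lp" -> "lp"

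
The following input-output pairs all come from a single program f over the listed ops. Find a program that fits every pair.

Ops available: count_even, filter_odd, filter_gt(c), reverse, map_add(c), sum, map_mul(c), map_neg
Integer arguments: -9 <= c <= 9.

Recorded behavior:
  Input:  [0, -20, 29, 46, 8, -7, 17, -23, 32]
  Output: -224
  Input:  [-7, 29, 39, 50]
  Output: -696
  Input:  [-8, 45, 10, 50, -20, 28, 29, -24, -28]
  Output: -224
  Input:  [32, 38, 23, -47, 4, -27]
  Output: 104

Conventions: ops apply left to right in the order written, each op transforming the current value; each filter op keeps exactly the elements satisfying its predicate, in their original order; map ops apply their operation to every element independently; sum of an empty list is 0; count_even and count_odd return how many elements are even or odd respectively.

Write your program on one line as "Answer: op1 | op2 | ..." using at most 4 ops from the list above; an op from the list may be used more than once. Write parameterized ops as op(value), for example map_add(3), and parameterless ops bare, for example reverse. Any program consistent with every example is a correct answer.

reverse | map_add(-6) | map_mul(-8) | sum

Check, running the answer program on each example:
  [0, -20, 29, 46, 8, -7, 17, -23, 32] -> [32, -23, 17, -7, 8, 46, 29, -20, 0] -> [26, -29, 11, -13, 2, 40, 23, -26, -6] -> [-208, 232, -88, 104, -16, -320, -184, 208, 48] -> -224
  [-7, 29, 39, 50] -> [50, 39, 29, -7] -> [44, 33, 23, -13] -> [-352, -264, -184, 104] -> -696
  [-8, 45, 10, 50, -20, 28, 29, -24, -28] -> [-28, -24, 29, 28, -20, 50, 10, 45, -8] -> [-34, -30, 23, 22, -26, 44, 4, 39, -14] -> [272, 240, -184, -176, 208, -352, -32, -312, 112] -> -224
  [32, 38, 23, -47, 4, -27] -> [-27, 4, -47, 23, 38, 32] -> [-33, -2, -53, 17, 32, 26] -> [264, 16, 424, -136, -256, -208] -> 104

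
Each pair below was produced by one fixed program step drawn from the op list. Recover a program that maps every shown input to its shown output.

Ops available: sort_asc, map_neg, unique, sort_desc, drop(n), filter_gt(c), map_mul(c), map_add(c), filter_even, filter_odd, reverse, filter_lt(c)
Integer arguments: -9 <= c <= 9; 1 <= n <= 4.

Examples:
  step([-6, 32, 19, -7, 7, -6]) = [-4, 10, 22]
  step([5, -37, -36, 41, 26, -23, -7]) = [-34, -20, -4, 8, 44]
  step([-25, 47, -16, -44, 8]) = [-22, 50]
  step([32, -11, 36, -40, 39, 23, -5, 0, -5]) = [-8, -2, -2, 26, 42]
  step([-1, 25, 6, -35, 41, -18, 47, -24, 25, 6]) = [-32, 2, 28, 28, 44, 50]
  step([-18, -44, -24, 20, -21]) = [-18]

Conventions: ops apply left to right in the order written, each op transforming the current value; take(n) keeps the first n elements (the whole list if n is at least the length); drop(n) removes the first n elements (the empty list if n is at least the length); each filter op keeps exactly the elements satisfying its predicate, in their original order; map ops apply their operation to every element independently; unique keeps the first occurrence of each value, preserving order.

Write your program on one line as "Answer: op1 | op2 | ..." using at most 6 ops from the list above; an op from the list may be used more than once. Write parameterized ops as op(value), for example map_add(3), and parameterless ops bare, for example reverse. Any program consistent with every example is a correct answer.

sort_asc | filter_odd | map_add(2) | map_add(7) | map_add(-6)

Check, running the answer program on each example:
  [-6, 32, 19, -7, 7, -6] -> [-7, -6, -6, 7, 19, 32] -> [-7, 7, 19] -> [-5, 9, 21] -> [2, 16, 28] -> [-4, 10, 22]
  [5, -37, -36, 41, 26, -23, -7] -> [-37, -36, -23, -7, 5, 26, 41] -> [-37, -23, -7, 5, 41] -> [-35, -21, -5, 7, 43] -> [-28, -14, 2, 14, 50] -> [-34, -20, -4, 8, 44]
  [-25, 47, -16, -44, 8] -> [-44, -25, -16, 8, 47] -> [-25, 47] -> [-23, 49] -> [-16, 56] -> [-22, 50]
  [32, -11, 36, -40, 39, 23, -5, 0, -5] -> [-40, -11, -5, -5, 0, 23, 32, 36, 39] -> [-11, -5, -5, 23, 39] -> [-9, -3, -3, 25, 41] -> [-2, 4, 4, 32, 48] -> [-8, -2, -2, 26, 42]
  [-1, 25, 6, -35, 41, -18, 47, -24, 25, 6] -> [-35, -24, -18, -1, 6, 6, 25, 25, 41, 47] -> [-35, -1, 25, 25, 41, 47] -> [-33, 1, 27, 27, 43, 49] -> [-26, 8, 34, 34, 50, 56] -> [-32, 2, 28, 28, 44, 50]
  [-18, -44, -24, 20, -21] -> [-44, -24, -21, -18, 20] -> [-21] -> [-19] -> [-12] -> [-18]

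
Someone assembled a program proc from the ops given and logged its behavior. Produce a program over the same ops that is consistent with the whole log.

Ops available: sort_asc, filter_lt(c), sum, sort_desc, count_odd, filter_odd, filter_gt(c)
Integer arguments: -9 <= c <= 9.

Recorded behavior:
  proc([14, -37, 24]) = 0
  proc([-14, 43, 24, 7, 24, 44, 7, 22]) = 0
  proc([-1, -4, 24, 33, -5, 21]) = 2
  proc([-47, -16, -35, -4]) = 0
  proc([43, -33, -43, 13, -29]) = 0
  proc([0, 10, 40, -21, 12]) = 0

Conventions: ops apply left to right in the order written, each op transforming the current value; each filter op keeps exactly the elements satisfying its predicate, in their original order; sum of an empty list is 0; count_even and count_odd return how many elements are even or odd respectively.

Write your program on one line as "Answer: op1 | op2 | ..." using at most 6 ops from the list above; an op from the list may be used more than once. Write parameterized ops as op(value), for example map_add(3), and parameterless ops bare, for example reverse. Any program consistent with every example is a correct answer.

filter_odd | filter_gt(-9) | sort_asc | filter_lt(1) | count_odd

Check, running the answer program on each example:
  [14, -37, 24] -> [-37] -> [] -> [] -> [] -> 0
  [-14, 43, 24, 7, 24, 44, 7, 22] -> [43, 7, 7] -> [43, 7, 7] -> [7, 7, 43] -> [] -> 0
  [-1, -4, 24, 33, -5, 21] -> [-1, 33, -5, 21] -> [-1, 33, -5, 21] -> [-5, -1, 21, 33] -> [-5, -1] -> 2
  [-47, -16, -35, -4] -> [-47, -35] -> [] -> [] -> [] -> 0
  [43, -33, -43, 13, -29] -> [43, -33, -43, 13, -29] -> [43, 13] -> [13, 43] -> [] -> 0
  [0, 10, 40, -21, 12] -> [-21] -> [] -> [] -> [] -> 0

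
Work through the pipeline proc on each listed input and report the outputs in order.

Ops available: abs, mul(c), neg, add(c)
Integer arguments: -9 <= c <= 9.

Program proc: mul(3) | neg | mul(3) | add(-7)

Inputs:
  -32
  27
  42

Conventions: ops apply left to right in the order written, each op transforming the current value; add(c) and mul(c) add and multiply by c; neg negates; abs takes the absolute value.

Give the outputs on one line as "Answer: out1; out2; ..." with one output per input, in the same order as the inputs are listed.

281; -250; -385

Execution, op by op:
  -32 -> -96 -> 96 -> 288 -> 281
  27 -> 81 -> -81 -> -243 -> -250
  42 -> 126 -> -126 -> -378 -> -385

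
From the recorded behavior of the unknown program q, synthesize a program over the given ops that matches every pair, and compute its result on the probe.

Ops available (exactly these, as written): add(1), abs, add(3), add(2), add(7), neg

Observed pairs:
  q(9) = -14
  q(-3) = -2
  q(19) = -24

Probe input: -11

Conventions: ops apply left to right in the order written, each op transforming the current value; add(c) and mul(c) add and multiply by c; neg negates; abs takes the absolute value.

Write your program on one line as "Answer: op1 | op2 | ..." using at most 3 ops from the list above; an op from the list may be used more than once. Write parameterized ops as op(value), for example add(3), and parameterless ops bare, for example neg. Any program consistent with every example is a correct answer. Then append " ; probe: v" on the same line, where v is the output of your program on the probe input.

add(7) | neg | add(2) ; probe: 6

Check, running the answer program on each example:
  9 -> 16 -> -16 -> -14
  -3 -> 4 -> -4 -> -2
  19 -> 26 -> -26 -> -24
  probe: -11 -> -4 -> 4 -> 6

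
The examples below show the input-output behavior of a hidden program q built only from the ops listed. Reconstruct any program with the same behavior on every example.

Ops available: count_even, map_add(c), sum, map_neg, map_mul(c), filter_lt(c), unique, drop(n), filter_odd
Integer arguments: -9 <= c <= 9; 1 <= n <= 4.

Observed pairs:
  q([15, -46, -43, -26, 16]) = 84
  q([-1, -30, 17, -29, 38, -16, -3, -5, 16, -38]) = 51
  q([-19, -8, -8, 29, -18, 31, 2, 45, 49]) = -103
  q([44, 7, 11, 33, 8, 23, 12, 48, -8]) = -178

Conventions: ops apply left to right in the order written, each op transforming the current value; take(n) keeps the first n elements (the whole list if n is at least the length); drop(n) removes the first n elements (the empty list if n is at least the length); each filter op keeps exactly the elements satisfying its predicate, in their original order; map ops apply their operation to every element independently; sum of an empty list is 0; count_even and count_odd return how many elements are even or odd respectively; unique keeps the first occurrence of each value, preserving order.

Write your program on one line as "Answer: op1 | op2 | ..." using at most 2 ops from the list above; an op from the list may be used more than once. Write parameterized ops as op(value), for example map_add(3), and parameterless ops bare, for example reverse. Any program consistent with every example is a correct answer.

map_neg | sum

Check, running the answer program on each example:
  [15, -46, -43, -26, 16] -> [-15, 46, 43, 26, -16] -> 84
  [-1, -30, 17, -29, 38, -16, -3, -5, 16, -38] -> [1, 30, -17, 29, -38, 16, 3, 5, -16, 38] -> 51
  [-19, -8, -8, 29, -18, 31, 2, 45, 49] -> [19, 8, 8, -29, 18, -31, -2, -45, -49] -> -103
  [44, 7, 11, 33, 8, 23, 12, 48, -8] -> [-44, -7, -11, -33, -8, -23, -12, -48, 8] -> -178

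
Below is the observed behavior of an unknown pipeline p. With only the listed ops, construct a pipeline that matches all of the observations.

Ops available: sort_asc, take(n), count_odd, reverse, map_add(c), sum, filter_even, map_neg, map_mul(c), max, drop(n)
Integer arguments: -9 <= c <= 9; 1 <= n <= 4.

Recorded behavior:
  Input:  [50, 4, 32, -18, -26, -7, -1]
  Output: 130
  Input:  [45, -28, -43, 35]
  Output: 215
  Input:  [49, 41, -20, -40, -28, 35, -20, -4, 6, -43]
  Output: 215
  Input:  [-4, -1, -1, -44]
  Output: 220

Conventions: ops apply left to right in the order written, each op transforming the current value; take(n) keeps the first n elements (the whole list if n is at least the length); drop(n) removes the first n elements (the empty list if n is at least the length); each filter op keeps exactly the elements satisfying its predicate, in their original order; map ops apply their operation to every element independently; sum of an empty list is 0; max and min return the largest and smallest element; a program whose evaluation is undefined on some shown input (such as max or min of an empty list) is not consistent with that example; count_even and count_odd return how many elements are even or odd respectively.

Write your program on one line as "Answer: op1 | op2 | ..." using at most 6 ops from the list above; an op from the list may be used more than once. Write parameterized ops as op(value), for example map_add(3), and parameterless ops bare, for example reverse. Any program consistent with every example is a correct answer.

map_mul(5) | reverse | map_neg | reverse | max

Check, running the answer program on each example:
  [50, 4, 32, -18, -26, -7, -1] -> [250, 20, 160, -90, -130, -35, -5] -> [-5, -35, -130, -90, 160, 20, 250] -> [5, 35, 130, 90, -160, -20, -250] -> [-250, -20, -160, 90, 130, 35, 5] -> 130
  [45, -28, -43, 35] -> [225, -140, -215, 175] -> [175, -215, -140, 225] -> [-175, 215, 140, -225] -> [-225, 140, 215, -175] -> 215
  [49, 41, -20, -40, -28, 35, -20, -4, 6, -43] -> [245, 205, -100, -200, -140, 175, -100, -20, 30, -215] -> [-215, 30, -20, -100, 175, -140, -200, -100, 205, 245] -> [215, -30, 20, 100, -175, 140, 200, 100, -205, -245] -> [-245, -205, 100, 200, 140, -175, 100, 20, -30, 215] -> 215
  [-4, -1, -1, -44] -> [-20, -5, -5, -220] -> [-220, -5, -5, -20] -> [220, 5, 5, 20] -> [20, 5, 5, 220] -> 220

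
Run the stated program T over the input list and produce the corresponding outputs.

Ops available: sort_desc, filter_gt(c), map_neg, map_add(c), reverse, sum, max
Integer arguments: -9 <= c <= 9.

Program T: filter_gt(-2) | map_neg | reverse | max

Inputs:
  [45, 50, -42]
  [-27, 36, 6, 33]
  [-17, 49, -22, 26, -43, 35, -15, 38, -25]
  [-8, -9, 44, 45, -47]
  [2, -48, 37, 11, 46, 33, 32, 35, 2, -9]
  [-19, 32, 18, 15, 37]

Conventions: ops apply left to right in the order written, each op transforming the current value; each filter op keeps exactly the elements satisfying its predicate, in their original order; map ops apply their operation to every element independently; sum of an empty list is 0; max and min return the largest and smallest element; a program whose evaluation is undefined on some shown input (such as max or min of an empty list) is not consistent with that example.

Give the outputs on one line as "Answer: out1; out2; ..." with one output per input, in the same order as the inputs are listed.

-45; -6; -26; -44; -2; -15

Execution, op by op:
  [45, 50, -42] -> [45, 50] -> [-45, -50] -> [-50, -45] -> -45
  [-27, 36, 6, 33] -> [36, 6, 33] -> [-36, -6, -33] -> [-33, -6, -36] -> -6
  [-17, 49, -22, 26, -43, 35, -15, 38, -25] -> [49, 26, 35, 38] -> [-49, -26, -35, -38] -> [-38, -35, -26, -49] -> -26
  [-8, -9, 44, 45, -47] -> [44, 45] -> [-44, -45] -> [-45, -44] -> -44
  [2, -48, 37, 11, 46, 33, 32, 35, 2, -9] -> [2, 37, 11, 46, 33, 32, 35, 2] -> [-2, -37, -11, -46, -33, -32, -35, -2] -> [-2, -35, -32, -33, -46, -11, -37, -2] -> -2
  [-19, 32, 18, 15, 37] -> [32, 18, 15, 37] -> [-32, -18, -15, -37] -> [-37, -15, -18, -32] -> -15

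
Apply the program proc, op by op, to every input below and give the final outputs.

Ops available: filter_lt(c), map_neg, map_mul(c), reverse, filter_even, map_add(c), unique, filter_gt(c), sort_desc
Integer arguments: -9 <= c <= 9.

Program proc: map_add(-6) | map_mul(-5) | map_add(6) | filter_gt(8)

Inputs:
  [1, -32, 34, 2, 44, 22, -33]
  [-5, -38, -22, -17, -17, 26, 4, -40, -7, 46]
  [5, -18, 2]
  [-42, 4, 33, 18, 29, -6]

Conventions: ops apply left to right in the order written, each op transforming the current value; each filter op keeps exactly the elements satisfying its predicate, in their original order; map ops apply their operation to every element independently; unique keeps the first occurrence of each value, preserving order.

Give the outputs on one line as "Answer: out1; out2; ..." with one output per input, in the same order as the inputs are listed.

Execution, op by op:
  [1, -32, 34, 2, 44, 22, -33] -> [-5, -38, 28, -4, 38, 16, -39] -> [25, 190, -140, 20, -190, -80, 195] -> [31, 196, -134, 26, -184, -74, 201] -> [31, 196, 26, 201]
  [-5, -38, -22, -17, -17, 26, 4, -40, -7, 46] -> [-11, -44, -28, -23, -23, 20, -2, -46, -13, 40] -> [55, 220, 140, 115, 115, -100, 10, 230, 65, -200] -> [61, 226, 146, 121, 121, -94, 16, 236, 71, -194] -> [61, 226, 146, 121, 121, 16, 236, 71]
  [5, -18, 2] -> [-1, -24, -4] -> [5, 120, 20] -> [11, 126, 26] -> [11, 126, 26]
  [-42, 4, 33, 18, 29, -6] -> [-48, -2, 27, 12, 23, -12] -> [240, 10, -135, -60, -115, 60] -> [246, 16, -129, -54, -109, 66] -> [246, 16, 66]

[31, 196, 26, 201]; [61, 226, 146, 121, 121, 16, 236, 71]; [11, 126, 26]; [246, 16, 66]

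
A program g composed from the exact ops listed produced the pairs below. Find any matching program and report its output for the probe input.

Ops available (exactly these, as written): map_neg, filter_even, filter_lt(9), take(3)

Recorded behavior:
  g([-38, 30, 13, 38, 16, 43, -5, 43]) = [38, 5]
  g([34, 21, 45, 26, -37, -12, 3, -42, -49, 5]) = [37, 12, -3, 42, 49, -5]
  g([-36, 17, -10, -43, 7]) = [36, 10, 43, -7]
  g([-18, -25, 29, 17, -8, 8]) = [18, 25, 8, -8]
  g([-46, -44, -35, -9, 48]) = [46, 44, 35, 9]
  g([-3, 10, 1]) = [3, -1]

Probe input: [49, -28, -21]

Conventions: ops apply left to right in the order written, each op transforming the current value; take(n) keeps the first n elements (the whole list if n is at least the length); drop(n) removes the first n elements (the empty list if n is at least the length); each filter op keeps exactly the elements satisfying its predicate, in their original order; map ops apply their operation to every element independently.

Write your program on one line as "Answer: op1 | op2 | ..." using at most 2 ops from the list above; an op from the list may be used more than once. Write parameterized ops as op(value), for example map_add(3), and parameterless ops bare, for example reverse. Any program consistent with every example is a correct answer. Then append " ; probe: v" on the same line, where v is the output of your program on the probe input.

filter_lt(9) | map_neg ; probe: [28, 21]

Check, running the answer program on each example:
  [-38, 30, 13, 38, 16, 43, -5, 43] -> [-38, -5] -> [38, 5]
  [34, 21, 45, 26, -37, -12, 3, -42, -49, 5] -> [-37, -12, 3, -42, -49, 5] -> [37, 12, -3, 42, 49, -5]
  [-36, 17, -10, -43, 7] -> [-36, -10, -43, 7] -> [36, 10, 43, -7]
  [-18, -25, 29, 17, -8, 8] -> [-18, -25, -8, 8] -> [18, 25, 8, -8]
  [-46, -44, -35, -9, 48] -> [-46, -44, -35, -9] -> [46, 44, 35, 9]
  [-3, 10, 1] -> [-3, 1] -> [3, -1]
  probe: [49, -28, -21] -> [-28, -21] -> [28, 21]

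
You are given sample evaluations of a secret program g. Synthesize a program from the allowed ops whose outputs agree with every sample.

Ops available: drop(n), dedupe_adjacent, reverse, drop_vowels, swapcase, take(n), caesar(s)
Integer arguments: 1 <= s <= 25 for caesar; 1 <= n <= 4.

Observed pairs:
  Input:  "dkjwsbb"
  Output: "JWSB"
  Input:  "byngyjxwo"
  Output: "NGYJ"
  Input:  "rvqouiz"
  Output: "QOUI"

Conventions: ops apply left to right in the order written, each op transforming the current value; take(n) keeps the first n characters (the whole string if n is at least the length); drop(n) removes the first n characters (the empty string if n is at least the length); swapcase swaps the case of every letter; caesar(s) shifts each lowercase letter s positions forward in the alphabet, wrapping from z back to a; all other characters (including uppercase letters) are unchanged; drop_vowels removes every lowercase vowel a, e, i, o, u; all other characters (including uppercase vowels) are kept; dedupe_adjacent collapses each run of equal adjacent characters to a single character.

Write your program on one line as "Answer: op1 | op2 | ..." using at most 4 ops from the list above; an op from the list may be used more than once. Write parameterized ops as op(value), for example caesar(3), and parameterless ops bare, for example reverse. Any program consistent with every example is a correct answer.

swapcase | drop(2) | take(4)

Check, running the answer program on each example:
  "dkjwsbb" -> "DKJWSBB" -> "JWSBB" -> "JWSB"
  "byngyjxwo" -> "BYNGYJXWO" -> "NGYJXWO" -> "NGYJ"
  "rvqouiz" -> "RVQOUIZ" -> "QOUIZ" -> "QOUI"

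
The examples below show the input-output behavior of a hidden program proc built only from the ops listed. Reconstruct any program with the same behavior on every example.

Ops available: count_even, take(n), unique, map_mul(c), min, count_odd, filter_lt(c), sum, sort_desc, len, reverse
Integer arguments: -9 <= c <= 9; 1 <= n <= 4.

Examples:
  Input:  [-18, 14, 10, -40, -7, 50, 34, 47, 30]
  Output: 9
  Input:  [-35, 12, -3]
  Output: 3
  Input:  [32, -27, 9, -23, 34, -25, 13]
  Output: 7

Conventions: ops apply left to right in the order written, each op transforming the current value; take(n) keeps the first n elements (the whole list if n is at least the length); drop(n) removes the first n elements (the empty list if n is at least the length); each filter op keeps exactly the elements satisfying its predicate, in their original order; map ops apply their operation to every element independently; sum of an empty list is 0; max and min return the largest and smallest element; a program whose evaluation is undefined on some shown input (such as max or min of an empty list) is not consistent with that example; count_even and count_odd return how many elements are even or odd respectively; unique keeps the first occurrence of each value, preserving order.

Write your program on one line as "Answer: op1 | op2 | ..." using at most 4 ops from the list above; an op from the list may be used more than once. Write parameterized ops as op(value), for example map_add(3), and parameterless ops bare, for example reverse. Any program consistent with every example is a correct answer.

map_mul(-6) | map_mul(-7) | count_even

Check, running the answer program on each example:
  [-18, 14, 10, -40, -7, 50, 34, 47, 30] -> [108, -84, -60, 240, 42, -300, -204, -282, -180] -> [-756, 588, 420, -1680, -294, 2100, 1428, 1974, 1260] -> 9
  [-35, 12, -3] -> [210, -72, 18] -> [-1470, 504, -126] -> 3
  [32, -27, 9, -23, 34, -25, 13] -> [-192, 162, -54, 138, -204, 150, -78] -> [1344, -1134, 378, -966, 1428, -1050, 546] -> 7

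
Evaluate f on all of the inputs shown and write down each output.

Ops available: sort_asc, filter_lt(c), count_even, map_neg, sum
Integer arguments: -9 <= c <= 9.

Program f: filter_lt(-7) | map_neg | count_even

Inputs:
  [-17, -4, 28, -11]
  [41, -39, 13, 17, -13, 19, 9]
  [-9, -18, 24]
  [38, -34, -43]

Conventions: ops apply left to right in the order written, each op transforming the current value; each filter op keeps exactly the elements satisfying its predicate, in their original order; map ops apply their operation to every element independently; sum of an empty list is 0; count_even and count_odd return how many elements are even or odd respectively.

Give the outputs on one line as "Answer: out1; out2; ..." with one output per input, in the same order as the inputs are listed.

0; 0; 1; 1

Execution, op by op:
  [-17, -4, 28, -11] -> [-17, -11] -> [17, 11] -> 0
  [41, -39, 13, 17, -13, 19, 9] -> [-39, -13] -> [39, 13] -> 0
  [-9, -18, 24] -> [-9, -18] -> [9, 18] -> 1
  [38, -34, -43] -> [-34, -43] -> [34, 43] -> 1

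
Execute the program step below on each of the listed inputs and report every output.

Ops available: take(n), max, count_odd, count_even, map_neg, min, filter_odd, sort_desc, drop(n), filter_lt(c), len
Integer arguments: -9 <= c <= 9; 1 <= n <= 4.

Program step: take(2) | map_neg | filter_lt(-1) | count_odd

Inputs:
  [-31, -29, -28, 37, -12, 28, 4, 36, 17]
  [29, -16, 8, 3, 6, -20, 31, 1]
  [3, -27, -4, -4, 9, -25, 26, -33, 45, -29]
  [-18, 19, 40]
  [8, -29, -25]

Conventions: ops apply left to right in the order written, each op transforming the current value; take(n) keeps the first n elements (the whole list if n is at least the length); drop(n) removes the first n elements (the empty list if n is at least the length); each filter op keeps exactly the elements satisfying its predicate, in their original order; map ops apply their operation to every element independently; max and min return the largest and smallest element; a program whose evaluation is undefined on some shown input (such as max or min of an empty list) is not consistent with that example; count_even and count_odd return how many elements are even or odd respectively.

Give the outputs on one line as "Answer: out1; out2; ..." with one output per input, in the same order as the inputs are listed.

0; 1; 1; 1; 0

Execution, op by op:
  [-31, -29, -28, 37, -12, 28, 4, 36, 17] -> [-31, -29] -> [31, 29] -> [] -> 0
  [29, -16, 8, 3, 6, -20, 31, 1] -> [29, -16] -> [-29, 16] -> [-29] -> 1
  [3, -27, -4, -4, 9, -25, 26, -33, 45, -29] -> [3, -27] -> [-3, 27] -> [-3] -> 1
  [-18, 19, 40] -> [-18, 19] -> [18, -19] -> [-19] -> 1
  [8, -29, -25] -> [8, -29] -> [-8, 29] -> [-8] -> 0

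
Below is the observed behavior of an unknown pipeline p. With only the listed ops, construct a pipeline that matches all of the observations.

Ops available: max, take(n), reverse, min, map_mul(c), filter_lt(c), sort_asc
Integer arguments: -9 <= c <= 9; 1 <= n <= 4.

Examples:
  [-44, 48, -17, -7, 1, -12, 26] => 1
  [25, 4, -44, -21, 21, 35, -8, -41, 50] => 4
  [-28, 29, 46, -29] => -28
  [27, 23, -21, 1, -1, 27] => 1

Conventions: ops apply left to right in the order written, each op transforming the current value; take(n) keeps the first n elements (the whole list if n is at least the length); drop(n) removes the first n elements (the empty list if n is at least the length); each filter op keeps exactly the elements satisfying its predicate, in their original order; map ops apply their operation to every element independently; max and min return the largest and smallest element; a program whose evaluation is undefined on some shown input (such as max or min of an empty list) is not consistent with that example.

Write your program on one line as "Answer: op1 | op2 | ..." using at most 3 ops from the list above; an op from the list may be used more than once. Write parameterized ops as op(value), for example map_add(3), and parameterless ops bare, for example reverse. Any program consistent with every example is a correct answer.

filter_lt(6) | max

Check, running the answer program on each example:
  [-44, 48, -17, -7, 1, -12, 26] -> [-44, -17, -7, 1, -12] -> 1
  [25, 4, -44, -21, 21, 35, -8, -41, 50] -> [4, -44, -21, -8, -41] -> 4
  [-28, 29, 46, -29] -> [-28, -29] -> -28
  [27, 23, -21, 1, -1, 27] -> [-21, 1, -1] -> 1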